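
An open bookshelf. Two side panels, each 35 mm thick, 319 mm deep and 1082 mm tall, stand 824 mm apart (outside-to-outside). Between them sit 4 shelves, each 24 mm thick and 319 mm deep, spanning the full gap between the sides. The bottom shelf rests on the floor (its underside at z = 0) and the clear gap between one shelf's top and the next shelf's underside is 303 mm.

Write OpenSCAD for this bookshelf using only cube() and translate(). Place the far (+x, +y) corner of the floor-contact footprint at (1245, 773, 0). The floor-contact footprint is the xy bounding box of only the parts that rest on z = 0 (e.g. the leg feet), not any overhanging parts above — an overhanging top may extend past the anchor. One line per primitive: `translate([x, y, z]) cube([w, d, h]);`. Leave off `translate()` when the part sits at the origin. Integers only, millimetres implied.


translate([421, 454, 0]) cube([35, 319, 1082]);
translate([1210, 454, 0]) cube([35, 319, 1082]);
translate([456, 454, 0]) cube([754, 319, 24]);
translate([456, 454, 327]) cube([754, 319, 24]);
translate([456, 454, 654]) cube([754, 319, 24]);
translate([456, 454, 981]) cube([754, 319, 24]);


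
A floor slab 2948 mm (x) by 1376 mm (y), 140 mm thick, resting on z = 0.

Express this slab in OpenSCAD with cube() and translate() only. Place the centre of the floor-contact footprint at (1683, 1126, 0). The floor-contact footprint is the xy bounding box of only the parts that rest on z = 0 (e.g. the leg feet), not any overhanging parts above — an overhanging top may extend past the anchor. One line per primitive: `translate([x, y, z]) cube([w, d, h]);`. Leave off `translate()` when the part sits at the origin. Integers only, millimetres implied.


translate([209, 438, 0]) cube([2948, 1376, 140]);


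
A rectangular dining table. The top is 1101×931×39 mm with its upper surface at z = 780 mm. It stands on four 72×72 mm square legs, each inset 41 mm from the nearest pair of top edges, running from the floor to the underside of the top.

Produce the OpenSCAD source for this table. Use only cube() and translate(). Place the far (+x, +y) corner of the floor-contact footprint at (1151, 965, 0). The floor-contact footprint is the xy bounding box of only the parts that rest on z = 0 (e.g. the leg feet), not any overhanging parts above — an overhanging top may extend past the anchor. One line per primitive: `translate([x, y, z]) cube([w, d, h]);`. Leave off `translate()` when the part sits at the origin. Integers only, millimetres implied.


// leg_h = 780 - 39 = 741
translate([91, 75, 741]) cube([1101, 931, 39]);
translate([132, 116, 0]) cube([72, 72, 741]);
translate([1079, 116, 0]) cube([72, 72, 741]);
translate([132, 893, 0]) cube([72, 72, 741]);
translate([1079, 893, 0]) cube([72, 72, 741]);


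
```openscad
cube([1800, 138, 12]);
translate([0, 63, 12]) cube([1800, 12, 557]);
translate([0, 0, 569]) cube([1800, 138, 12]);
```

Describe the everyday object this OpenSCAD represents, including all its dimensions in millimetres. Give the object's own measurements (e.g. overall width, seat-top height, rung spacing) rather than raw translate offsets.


An I-beam lying along x, 1800 mm long. Overall section height 581 mm. Two flanges 138 mm wide (y) and 12 mm thick, one on the floor and one at the top; a web 12 mm thick runs between them, centred on the flange width.


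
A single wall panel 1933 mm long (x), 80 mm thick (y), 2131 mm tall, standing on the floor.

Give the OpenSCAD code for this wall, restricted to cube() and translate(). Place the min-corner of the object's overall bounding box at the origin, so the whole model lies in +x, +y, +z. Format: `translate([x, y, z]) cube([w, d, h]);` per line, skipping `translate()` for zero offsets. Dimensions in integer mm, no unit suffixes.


cube([1933, 80, 2131]);


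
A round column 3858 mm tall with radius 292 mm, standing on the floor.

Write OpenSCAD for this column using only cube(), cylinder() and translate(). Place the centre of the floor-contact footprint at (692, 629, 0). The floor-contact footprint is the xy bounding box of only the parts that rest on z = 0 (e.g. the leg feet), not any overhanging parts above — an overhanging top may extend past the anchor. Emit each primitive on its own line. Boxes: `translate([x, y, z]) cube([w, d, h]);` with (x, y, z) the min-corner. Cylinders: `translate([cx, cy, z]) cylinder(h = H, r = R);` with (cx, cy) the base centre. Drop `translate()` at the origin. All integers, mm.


translate([692, 629, 0]) cylinder(h = 3858, r = 292);


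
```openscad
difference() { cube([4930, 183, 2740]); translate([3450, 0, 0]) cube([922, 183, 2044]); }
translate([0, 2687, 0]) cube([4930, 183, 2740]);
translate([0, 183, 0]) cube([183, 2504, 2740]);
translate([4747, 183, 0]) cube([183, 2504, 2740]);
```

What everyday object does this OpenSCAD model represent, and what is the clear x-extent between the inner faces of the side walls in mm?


A single room. The interior width is 4564 mm.

Four walls enclosing a rectangle with a door in the front wall — a room. Outside width 4930 minus two 183 mm walls gives 4564 mm.


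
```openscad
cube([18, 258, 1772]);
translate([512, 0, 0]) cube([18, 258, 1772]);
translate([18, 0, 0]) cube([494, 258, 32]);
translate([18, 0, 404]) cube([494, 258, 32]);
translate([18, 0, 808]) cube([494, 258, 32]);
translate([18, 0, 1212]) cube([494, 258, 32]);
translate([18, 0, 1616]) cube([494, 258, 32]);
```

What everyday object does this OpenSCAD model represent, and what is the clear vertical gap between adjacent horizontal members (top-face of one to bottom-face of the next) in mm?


A bookshelf. The clear shelf gap is 372 mm.

Two tall side panels with 5 horizontal boards between them — a bookshelf. The first two shelf undersides are at z = 0 and z = 404; with shelf thickness 32, the clear gap is 404 − 0 − 32 = 372 mm.


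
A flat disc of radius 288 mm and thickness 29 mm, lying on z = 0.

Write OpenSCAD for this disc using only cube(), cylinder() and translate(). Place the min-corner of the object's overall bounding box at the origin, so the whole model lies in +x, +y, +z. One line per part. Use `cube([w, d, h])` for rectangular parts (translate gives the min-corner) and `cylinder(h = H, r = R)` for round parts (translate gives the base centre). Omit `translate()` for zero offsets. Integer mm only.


translate([288, 288, 0]) cylinder(h = 29, r = 288);


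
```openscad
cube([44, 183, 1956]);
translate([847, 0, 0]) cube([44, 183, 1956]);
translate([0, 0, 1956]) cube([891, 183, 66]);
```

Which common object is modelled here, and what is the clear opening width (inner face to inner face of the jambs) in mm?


A door frame. The clear opening width is 803 mm.

Two 1956 mm tall posts with a header on top — a door frame. The left jamb is 44 mm wide at x = 0; the right jamb starts at x = 847. The clear opening is 847 − 44 = 803 mm.


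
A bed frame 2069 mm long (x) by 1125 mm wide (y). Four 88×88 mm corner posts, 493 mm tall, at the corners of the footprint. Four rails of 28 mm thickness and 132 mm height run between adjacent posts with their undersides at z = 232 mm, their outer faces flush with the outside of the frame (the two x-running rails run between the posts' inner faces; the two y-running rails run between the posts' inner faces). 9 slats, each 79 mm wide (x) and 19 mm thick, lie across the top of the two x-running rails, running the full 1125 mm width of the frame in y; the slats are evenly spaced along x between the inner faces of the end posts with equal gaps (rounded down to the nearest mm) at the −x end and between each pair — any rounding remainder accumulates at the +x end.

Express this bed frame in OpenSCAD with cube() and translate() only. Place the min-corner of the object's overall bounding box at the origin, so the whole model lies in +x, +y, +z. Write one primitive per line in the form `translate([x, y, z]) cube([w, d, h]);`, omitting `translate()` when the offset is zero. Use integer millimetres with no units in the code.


// slat z = rail_z + rail_h = 232 + 132 = 364
// slat gap = ⌊(1893 − 9·79) / 10⌋ = 118
cube([88, 88, 493]);
translate([0, 1037, 0]) cube([88, 88, 493]);
translate([1981, 0, 0]) cube([88, 88, 493]);
translate([1981, 1037, 0]) cube([88, 88, 493]);
translate([88, 0, 232]) cube([1893, 28, 132]);
translate([88, 1097, 232]) cube([1893, 28, 132]);
translate([0, 88, 232]) cube([28, 949, 132]);
translate([2041, 88, 232]) cube([28, 949, 132]);
translate([206, 0, 364]) cube([79, 1125, 19]);
translate([403, 0, 364]) cube([79, 1125, 19]);
translate([600, 0, 364]) cube([79, 1125, 19]);
translate([797, 0, 364]) cube([79, 1125, 19]);
translate([994, 0, 364]) cube([79, 1125, 19]);
translate([1191, 0, 364]) cube([79, 1125, 19]);
translate([1388, 0, 364]) cube([79, 1125, 19]);
translate([1585, 0, 364]) cube([79, 1125, 19]);
translate([1782, 0, 364]) cube([79, 1125, 19]);


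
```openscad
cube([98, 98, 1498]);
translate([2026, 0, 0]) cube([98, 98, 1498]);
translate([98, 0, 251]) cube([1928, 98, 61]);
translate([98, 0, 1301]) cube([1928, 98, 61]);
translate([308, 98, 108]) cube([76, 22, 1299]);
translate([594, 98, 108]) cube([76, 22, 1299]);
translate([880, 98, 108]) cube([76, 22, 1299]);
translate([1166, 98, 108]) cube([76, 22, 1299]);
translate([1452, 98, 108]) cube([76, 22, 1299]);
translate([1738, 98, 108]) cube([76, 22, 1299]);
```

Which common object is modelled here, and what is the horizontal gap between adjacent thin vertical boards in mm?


A fence section. The picket gap is 210 mm.

Two posts, two rails, 6 pickets — a fence section. Span 1928 mm holds 6 pickets of 76 mm with 7 equal gaps: ⌊(1928 − 6·76) / 7⌋ = 210 mm.


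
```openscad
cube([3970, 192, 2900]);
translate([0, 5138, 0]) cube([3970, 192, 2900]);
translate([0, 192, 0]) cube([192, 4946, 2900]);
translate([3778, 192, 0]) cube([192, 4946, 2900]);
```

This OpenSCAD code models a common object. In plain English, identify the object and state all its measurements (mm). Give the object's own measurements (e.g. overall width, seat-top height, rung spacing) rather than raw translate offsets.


The wall frame of a small rectangular building: four walls, each 2900 mm tall and 192 mm thick, enclosing a footprint 3970 mm (x) by 5330 mm (y) outside-to-outside, with no floor or roof. The front and back walls (the −y and +y sides) span the full width; the two side walls fit between them.


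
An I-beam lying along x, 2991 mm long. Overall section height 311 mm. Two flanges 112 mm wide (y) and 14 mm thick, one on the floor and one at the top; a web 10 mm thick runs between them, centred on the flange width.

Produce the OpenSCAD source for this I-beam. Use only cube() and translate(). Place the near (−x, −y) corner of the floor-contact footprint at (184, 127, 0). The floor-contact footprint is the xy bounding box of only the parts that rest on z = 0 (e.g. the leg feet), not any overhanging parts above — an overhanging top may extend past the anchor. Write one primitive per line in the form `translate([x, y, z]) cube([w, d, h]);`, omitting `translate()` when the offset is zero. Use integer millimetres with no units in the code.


translate([184, 127, 0]) cube([2991, 112, 14]);
translate([184, 178, 14]) cube([2991, 10, 283]);
translate([184, 127, 297]) cube([2991, 112, 14]);


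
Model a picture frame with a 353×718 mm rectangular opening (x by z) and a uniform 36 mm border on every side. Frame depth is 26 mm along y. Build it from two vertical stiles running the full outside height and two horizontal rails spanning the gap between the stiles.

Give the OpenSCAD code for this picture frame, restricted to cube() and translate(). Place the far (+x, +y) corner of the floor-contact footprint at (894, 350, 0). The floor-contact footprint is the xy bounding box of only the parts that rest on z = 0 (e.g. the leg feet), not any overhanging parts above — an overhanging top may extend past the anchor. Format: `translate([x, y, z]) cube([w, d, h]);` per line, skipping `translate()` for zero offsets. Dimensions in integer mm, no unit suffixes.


translate([469, 324, 0]) cube([36, 26, 790]);
translate([858, 324, 0]) cube([36, 26, 790]);
translate([505, 324, 0]) cube([353, 26, 36]);
translate([505, 324, 754]) cube([353, 26, 36]);


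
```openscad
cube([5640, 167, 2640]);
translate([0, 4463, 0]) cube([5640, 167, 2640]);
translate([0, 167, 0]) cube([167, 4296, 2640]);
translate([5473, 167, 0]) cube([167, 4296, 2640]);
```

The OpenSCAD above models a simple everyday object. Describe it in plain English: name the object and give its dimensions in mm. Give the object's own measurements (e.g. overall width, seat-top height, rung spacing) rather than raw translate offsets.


The wall frame of a small rectangular building: four walls, each 2640 mm tall and 167 mm thick, enclosing a footprint 5640 mm (x) by 4630 mm (y) outside-to-outside, with no floor or roof. The front and back walls (the −y and +y sides) span the full width; the two side walls fit between them.


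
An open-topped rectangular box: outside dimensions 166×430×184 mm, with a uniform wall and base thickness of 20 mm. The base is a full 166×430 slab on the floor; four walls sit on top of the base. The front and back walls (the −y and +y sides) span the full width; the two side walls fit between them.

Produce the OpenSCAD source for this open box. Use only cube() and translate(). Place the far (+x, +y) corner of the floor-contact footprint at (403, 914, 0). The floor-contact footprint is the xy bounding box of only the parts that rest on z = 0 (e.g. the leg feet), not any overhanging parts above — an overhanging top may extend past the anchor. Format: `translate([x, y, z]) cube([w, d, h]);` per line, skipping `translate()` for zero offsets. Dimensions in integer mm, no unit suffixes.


translate([237, 484, 0]) cube([166, 430, 20]);
translate([237, 484, 20]) cube([166, 20, 164]);
translate([237, 894, 20]) cube([166, 20, 164]);
translate([237, 504, 20]) cube([20, 390, 164]);
translate([383, 504, 20]) cube([20, 390, 164]);


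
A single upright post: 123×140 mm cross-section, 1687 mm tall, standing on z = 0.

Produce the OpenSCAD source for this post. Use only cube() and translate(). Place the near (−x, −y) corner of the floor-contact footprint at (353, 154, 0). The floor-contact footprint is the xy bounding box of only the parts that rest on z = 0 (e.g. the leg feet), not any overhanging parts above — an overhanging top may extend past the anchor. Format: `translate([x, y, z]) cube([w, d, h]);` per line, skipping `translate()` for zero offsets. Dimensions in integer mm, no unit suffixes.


translate([353, 154, 0]) cube([123, 140, 1687]);


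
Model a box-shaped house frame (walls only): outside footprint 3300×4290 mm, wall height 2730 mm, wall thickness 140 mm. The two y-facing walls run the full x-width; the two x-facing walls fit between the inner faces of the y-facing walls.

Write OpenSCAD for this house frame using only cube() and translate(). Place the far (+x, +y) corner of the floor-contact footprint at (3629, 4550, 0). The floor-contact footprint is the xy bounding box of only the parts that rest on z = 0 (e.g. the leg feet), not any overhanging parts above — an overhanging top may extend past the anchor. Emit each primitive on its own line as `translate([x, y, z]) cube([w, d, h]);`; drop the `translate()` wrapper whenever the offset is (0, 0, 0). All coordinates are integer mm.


translate([329, 260, 0]) cube([3300, 140, 2730]);
translate([329, 4410, 0]) cube([3300, 140, 2730]);
translate([329, 400, 0]) cube([140, 4010, 2730]);
translate([3489, 400, 0]) cube([140, 4010, 2730]);


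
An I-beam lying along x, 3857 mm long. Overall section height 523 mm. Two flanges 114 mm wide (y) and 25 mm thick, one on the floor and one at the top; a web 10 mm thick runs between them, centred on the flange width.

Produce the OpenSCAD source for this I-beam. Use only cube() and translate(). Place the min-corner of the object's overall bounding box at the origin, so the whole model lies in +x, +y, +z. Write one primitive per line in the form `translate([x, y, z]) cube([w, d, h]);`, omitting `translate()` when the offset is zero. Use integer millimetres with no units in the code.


cube([3857, 114, 25]);
translate([0, 52, 25]) cube([3857, 10, 473]);
translate([0, 0, 498]) cube([3857, 114, 25]);


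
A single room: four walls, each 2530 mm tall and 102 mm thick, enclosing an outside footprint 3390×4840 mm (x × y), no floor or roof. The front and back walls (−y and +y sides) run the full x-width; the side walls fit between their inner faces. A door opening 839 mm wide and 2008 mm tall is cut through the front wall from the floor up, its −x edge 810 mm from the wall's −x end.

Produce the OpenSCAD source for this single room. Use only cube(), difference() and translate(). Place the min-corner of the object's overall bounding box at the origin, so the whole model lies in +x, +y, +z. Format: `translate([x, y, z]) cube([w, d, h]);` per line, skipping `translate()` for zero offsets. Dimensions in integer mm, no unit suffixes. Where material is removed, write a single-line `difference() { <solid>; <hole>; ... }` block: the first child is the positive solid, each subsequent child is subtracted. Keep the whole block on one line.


difference() { cube([3390, 102, 2530]); translate([810, 0, 0]) cube([839, 102, 2008]); }
translate([0, 4738, 0]) cube([3390, 102, 2530]);
translate([0, 102, 0]) cube([102, 4636, 2530]);
translate([3288, 102, 0]) cube([102, 4636, 2530]);


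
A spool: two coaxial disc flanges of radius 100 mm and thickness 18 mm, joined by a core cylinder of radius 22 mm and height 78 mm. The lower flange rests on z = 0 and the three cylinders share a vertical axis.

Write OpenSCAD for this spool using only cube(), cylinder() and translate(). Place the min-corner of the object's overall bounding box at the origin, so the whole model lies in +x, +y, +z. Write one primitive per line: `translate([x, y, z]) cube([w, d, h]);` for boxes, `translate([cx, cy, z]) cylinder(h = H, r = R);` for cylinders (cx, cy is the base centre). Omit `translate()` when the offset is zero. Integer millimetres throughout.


translate([100, 100, 0]) cylinder(h = 18, r = 100);
translate([100, 100, 18]) cylinder(h = 78, r = 22);
translate([100, 100, 96]) cylinder(h = 18, r = 100);


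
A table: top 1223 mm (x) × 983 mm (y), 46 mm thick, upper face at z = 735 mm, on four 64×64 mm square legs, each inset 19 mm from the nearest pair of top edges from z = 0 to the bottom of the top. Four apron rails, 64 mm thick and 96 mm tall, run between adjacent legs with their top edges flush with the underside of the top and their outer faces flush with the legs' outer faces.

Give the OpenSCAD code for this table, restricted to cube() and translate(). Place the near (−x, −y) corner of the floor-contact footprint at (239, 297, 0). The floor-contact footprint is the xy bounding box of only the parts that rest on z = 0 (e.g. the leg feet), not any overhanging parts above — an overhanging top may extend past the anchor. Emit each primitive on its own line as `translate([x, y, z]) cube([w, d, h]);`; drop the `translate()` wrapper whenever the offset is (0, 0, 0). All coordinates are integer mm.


translate([220, 278, 689]) cube([1223, 983, 46]);
translate([239, 297, 0]) cube([64, 64, 689]);
translate([1360, 297, 0]) cube([64, 64, 689]);
translate([239, 1178, 0]) cube([64, 64, 689]);
translate([1360, 1178, 0]) cube([64, 64, 689]);
translate([303, 297, 593]) cube([1057, 64, 96]);
translate([303, 1178, 593]) cube([1057, 64, 96]);
translate([239, 361, 593]) cube([64, 817, 96]);
translate([1360, 361, 593]) cube([64, 817, 96]);


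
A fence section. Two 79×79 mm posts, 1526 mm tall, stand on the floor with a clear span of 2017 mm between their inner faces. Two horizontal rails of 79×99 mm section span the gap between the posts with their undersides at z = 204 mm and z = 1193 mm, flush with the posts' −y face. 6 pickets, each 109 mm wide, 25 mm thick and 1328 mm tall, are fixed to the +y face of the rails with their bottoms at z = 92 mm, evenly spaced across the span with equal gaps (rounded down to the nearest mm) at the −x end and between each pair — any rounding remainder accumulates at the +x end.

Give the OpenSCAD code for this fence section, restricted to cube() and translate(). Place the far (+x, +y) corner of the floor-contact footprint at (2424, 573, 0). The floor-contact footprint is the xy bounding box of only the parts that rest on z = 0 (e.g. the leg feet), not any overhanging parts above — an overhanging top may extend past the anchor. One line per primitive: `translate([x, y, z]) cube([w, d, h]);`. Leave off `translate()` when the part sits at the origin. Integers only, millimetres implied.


translate([249, 494, 0]) cube([79, 79, 1526]);
translate([2345, 494, 0]) cube([79, 79, 1526]);
translate([328, 494, 204]) cube([2017, 79, 99]);
translate([328, 494, 1193]) cube([2017, 79, 99]);
translate([522, 573, 92]) cube([109, 25, 1328]);
translate([825, 573, 92]) cube([109, 25, 1328]);
translate([1128, 573, 92]) cube([109, 25, 1328]);
translate([1431, 573, 92]) cube([109, 25, 1328]);
translate([1734, 573, 92]) cube([109, 25, 1328]);
translate([2037, 573, 92]) cube([109, 25, 1328]);


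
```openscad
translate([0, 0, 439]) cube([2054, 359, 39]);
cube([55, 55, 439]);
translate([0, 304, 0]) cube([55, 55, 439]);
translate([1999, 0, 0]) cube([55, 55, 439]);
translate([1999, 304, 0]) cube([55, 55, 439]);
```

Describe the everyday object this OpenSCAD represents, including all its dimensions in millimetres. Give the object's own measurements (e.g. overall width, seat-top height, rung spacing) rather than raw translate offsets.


A long wooden bench with a 2054 mm (x) × 359 mm (y) seat, 39 mm thick, its top surface 478 mm above the floor. Four 55 mm square legs at the seat corners, flush with the edges, run from z = 0 to the seat underside.


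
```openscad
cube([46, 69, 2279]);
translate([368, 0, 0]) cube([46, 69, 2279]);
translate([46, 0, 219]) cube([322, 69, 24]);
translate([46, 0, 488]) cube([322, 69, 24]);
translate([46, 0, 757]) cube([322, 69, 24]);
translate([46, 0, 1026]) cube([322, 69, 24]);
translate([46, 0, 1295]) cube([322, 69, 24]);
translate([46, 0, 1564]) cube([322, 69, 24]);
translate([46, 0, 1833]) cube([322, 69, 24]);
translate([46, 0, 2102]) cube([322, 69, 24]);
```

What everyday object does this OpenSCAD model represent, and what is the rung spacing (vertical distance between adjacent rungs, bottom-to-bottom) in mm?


A ladder. The rung spacing is 269 mm.

Two tall 46×69 posts with 8 short bars between them — a ladder. Adjacent rungs sit at z = 219 and z = 488, so the spacing is 488 − 219 = 269 mm.


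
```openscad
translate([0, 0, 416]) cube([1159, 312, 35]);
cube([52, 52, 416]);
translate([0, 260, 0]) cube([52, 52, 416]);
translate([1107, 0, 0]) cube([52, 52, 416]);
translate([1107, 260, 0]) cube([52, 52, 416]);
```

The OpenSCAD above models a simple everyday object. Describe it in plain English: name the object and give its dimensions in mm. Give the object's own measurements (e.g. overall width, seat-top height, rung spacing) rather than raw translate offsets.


A bench: a 1159×312 mm seat slab, 35 mm thick, top at z = 451 mm, on four 52×52 mm square legs flush with the seat corners and standing on z = 0.


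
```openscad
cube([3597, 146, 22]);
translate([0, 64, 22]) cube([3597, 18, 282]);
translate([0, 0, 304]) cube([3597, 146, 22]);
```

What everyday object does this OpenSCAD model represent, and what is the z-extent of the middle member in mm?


An I-beam. The web height is 282 mm.

Two wide flanges with a thin centred web — an I-beam. Overall 326 mm minus two 22 mm flanges gives a web of 326 − 2·22 = 282 mm.


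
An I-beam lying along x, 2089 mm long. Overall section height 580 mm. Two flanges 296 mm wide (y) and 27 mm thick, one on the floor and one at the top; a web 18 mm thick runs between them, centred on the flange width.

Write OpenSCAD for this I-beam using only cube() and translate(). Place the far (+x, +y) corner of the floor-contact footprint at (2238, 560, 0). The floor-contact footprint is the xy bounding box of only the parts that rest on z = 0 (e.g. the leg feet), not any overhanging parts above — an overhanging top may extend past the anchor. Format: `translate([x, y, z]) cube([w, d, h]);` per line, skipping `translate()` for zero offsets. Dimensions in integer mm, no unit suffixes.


translate([149, 264, 0]) cube([2089, 296, 27]);
translate([149, 403, 27]) cube([2089, 18, 526]);
translate([149, 264, 553]) cube([2089, 296, 27]);


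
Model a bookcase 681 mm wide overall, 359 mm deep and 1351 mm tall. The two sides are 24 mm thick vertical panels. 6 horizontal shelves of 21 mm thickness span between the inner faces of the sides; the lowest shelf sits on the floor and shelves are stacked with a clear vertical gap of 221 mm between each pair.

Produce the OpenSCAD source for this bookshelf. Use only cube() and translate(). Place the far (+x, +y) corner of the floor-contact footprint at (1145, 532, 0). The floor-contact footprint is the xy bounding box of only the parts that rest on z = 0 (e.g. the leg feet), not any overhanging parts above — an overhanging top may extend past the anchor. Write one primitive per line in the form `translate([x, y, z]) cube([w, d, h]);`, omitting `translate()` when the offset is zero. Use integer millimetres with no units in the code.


translate([464, 173, 0]) cube([24, 359, 1351]);
translate([1121, 173, 0]) cube([24, 359, 1351]);
translate([488, 173, 0]) cube([633, 359, 21]);
translate([488, 173, 242]) cube([633, 359, 21]);
translate([488, 173, 484]) cube([633, 359, 21]);
translate([488, 173, 726]) cube([633, 359, 21]);
translate([488, 173, 968]) cube([633, 359, 21]);
translate([488, 173, 1210]) cube([633, 359, 21]);


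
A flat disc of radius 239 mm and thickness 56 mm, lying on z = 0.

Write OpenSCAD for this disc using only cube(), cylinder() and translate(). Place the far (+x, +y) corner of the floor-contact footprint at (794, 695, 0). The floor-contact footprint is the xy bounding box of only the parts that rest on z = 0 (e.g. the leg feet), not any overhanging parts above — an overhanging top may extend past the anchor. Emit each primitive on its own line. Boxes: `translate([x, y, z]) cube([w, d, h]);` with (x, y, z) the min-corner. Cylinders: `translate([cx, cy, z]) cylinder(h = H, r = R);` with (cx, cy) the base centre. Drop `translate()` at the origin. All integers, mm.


translate([555, 456, 0]) cylinder(h = 56, r = 239);


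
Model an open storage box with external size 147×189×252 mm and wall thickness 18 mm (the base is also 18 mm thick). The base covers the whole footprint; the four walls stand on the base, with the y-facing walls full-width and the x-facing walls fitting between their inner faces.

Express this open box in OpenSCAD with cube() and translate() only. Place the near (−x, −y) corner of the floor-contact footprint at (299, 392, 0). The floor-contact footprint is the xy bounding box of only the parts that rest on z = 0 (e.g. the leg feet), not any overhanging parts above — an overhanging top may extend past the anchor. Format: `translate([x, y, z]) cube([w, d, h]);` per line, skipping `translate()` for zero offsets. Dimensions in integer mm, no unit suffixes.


translate([299, 392, 0]) cube([147, 189, 18]);
translate([299, 392, 18]) cube([147, 18, 234]);
translate([299, 563, 18]) cube([147, 18, 234]);
translate([299, 410, 18]) cube([18, 153, 234]);
translate([428, 410, 18]) cube([18, 153, 234]);


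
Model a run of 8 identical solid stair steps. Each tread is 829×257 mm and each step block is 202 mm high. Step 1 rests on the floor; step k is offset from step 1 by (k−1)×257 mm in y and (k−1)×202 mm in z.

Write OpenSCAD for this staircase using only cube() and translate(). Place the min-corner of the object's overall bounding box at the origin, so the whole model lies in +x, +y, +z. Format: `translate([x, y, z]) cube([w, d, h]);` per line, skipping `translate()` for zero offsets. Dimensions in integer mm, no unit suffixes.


cube([829, 257, 202]);
translate([0, 257, 202]) cube([829, 257, 202]);
translate([0, 514, 404]) cube([829, 257, 202]);
translate([0, 771, 606]) cube([829, 257, 202]);
translate([0, 1028, 808]) cube([829, 257, 202]);
translate([0, 1285, 1010]) cube([829, 257, 202]);
translate([0, 1542, 1212]) cube([829, 257, 202]);
translate([0, 1799, 1414]) cube([829, 257, 202]);


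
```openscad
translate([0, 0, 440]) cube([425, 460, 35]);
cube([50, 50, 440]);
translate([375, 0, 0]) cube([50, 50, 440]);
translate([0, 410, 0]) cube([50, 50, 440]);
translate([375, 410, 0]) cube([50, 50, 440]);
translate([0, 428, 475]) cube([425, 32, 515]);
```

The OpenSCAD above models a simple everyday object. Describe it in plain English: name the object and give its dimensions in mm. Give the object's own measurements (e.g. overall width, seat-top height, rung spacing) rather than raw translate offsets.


A chair. The seat is a 425×460×35 mm slab with its top at z = 475 mm, on four 50×50 mm corner legs (flush with the seat edges, standing on z = 0). A flat backrest 32 mm thick, 515 mm tall, spans the full seat width and rises from the seat top along its +y edge, rear face flush with the rear of the seat.


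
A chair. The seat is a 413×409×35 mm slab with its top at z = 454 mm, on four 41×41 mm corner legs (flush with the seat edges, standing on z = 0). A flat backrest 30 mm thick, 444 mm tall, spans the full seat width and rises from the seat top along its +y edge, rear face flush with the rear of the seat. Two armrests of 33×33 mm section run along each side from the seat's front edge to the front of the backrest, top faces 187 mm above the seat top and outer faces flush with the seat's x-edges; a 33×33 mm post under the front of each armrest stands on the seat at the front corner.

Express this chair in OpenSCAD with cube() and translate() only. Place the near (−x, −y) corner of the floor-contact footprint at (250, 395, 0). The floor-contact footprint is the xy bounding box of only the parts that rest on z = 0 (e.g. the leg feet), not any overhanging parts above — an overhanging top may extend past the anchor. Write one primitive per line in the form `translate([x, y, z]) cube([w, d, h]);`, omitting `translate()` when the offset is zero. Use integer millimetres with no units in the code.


translate([250, 395, 419]) cube([413, 409, 35]);
translate([250, 395, 0]) cube([41, 41, 419]);
translate([622, 395, 0]) cube([41, 41, 419]);
translate([250, 763, 0]) cube([41, 41, 419]);
translate([622, 763, 0]) cube([41, 41, 419]);
translate([250, 774, 454]) cube([413, 30, 444]);
translate([250, 395, 608]) cube([33, 379, 33]);
translate([630, 395, 608]) cube([33, 379, 33]);
translate([250, 395, 454]) cube([33, 33, 154]);
translate([630, 395, 454]) cube([33, 33, 154]);


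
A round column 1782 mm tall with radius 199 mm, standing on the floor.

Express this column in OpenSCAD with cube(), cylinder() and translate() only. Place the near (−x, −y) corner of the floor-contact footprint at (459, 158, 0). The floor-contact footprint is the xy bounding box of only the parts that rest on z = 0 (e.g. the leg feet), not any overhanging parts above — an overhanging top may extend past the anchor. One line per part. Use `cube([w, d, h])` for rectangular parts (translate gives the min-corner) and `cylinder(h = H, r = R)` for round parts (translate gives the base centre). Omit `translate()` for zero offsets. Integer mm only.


translate([658, 357, 0]) cylinder(h = 1782, r = 199);


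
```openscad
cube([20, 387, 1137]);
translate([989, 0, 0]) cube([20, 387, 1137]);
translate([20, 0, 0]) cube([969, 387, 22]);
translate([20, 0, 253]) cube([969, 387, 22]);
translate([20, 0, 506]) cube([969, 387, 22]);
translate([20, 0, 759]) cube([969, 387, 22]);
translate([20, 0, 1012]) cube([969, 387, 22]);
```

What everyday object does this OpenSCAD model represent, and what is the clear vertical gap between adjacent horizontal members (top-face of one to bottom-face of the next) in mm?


A bookshelf. The clear shelf gap is 231 mm.

Two tall side panels with 5 horizontal boards between them — a bookshelf. The first two shelf undersides are at z = 0 and z = 253; with shelf thickness 22, the clear gap is 253 − 0 − 22 = 231 mm.


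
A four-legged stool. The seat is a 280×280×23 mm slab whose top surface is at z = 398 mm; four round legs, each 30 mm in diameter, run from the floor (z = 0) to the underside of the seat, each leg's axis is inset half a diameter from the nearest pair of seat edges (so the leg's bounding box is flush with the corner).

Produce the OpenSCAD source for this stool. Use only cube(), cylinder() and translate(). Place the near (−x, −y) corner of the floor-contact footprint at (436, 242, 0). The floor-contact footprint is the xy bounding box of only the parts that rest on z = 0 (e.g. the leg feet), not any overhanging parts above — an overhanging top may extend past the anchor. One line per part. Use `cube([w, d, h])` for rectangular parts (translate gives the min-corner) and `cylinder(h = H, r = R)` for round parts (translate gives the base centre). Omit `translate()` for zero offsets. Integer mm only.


// leg_h = 398 - 23 = 375
translate([436, 242, 375]) cube([280, 280, 23]);
translate([451, 257, 0]) cylinder(h = 375, r = 15);
translate([701, 257, 0]) cylinder(h = 375, r = 15);
translate([451, 507, 0]) cylinder(h = 375, r = 15);
translate([701, 507, 0]) cylinder(h = 375, r = 15);


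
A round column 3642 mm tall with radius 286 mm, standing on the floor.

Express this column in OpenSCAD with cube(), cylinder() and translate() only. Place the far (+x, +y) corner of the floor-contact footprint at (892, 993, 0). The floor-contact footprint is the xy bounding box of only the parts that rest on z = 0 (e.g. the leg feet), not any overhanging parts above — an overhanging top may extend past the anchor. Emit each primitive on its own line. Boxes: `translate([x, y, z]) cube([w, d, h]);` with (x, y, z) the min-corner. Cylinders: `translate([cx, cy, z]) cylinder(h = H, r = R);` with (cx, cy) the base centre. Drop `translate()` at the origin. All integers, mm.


translate([606, 707, 0]) cylinder(h = 3642, r = 286);


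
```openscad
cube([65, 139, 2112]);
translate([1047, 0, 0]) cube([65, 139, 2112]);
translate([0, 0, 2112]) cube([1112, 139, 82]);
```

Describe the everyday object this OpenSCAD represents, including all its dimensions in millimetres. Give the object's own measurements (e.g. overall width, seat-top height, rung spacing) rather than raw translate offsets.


A door frame. The clear opening is 982 mm wide and 2112 mm high. Two 65 mm wide jambs, 139 mm deep, stand either side of the opening from the floor to the top of the opening. A 82 mm thick head sits across the top of both jambs, spanning the full outside width of the frame.


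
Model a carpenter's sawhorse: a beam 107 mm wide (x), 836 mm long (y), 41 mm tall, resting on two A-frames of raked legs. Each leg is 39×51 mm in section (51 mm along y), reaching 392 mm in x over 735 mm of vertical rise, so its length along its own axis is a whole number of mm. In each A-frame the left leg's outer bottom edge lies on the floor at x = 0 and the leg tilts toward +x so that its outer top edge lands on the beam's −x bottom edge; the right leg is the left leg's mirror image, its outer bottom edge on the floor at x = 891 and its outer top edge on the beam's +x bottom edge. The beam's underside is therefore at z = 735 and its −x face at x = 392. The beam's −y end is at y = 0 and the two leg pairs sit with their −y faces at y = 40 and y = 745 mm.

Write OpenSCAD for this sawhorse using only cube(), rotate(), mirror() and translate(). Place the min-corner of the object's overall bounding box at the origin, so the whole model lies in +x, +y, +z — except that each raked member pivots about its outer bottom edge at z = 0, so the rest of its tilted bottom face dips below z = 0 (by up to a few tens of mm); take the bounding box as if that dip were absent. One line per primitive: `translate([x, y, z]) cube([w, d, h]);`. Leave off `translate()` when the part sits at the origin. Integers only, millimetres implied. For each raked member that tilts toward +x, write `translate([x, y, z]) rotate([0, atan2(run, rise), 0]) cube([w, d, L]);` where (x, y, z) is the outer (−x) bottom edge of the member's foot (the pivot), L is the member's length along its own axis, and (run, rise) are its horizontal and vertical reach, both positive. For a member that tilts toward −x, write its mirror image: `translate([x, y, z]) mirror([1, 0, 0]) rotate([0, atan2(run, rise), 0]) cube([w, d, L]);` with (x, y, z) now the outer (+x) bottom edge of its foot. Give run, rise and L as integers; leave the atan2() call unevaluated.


translate([392, 0, 735]) cube([107, 836, 41]);
translate([0, 40, 0]) rotate([0, atan2(392, 735), 0]) cube([39, 51, 833]);
translate([891, 40, 0]) mirror([1, 0, 0]) rotate([0, atan2(392, 735), 0]) cube([39, 51, 833]);
translate([0, 745, 0]) rotate([0, atan2(392, 735), 0]) cube([39, 51, 833]);
translate([891, 745, 0]) mirror([1, 0, 0]) rotate([0, atan2(392, 735), 0]) cube([39, 51, 833]);


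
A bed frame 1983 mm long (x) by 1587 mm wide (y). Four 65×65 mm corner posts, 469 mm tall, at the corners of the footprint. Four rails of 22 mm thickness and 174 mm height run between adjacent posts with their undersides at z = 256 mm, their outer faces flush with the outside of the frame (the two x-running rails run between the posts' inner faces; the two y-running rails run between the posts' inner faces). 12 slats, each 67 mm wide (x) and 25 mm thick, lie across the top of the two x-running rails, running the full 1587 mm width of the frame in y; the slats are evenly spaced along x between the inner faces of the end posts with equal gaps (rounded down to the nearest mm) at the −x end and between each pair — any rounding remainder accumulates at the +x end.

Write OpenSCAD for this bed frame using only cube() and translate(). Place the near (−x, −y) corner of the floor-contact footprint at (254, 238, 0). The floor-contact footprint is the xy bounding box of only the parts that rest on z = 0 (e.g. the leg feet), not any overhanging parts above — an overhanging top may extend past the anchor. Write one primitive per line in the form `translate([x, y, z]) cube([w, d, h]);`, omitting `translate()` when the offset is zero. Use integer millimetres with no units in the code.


translate([254, 238, 0]) cube([65, 65, 469]);
translate([254, 1760, 0]) cube([65, 65, 469]);
translate([2172, 238, 0]) cube([65, 65, 469]);
translate([2172, 1760, 0]) cube([65, 65, 469]);
translate([319, 238, 256]) cube([1853, 22, 174]);
translate([319, 1803, 256]) cube([1853, 22, 174]);
translate([254, 303, 256]) cube([22, 1457, 174]);
translate([2215, 303, 256]) cube([22, 1457, 174]);
translate([399, 238, 430]) cube([67, 1587, 25]);
translate([546, 238, 430]) cube([67, 1587, 25]);
translate([693, 238, 430]) cube([67, 1587, 25]);
translate([840, 238, 430]) cube([67, 1587, 25]);
translate([987, 238, 430]) cube([67, 1587, 25]);
translate([1134, 238, 430]) cube([67, 1587, 25]);
translate([1281, 238, 430]) cube([67, 1587, 25]);
translate([1428, 238, 430]) cube([67, 1587, 25]);
translate([1575, 238, 430]) cube([67, 1587, 25]);
translate([1722, 238, 430]) cube([67, 1587, 25]);
translate([1869, 238, 430]) cube([67, 1587, 25]);
translate([2016, 238, 430]) cube([67, 1587, 25]);


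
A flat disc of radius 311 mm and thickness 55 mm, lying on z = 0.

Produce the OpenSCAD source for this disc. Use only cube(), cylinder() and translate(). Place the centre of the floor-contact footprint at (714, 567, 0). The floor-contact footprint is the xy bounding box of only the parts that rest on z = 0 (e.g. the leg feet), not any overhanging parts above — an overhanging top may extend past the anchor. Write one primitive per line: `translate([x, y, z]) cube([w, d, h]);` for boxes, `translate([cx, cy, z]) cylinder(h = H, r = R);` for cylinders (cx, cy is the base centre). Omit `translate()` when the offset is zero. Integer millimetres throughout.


translate([714, 567, 0]) cylinder(h = 55, r = 311);
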